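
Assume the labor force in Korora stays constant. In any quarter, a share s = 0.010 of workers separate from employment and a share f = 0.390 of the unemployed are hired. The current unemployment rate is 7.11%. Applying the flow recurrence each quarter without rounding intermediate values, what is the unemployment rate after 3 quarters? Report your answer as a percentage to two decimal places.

Unemployment rate after three quarters ≈ 3.50%.

With a fixed labor force, u_{t+1} = u_t + s·(1−u_t) − f·u_t = u_t·(1−s−f) + s.
Here 1−s−f = 0.600 and s = 0.010.
u_1 = 0.071100 × 0.600 + 0.010 = 0.052660.
u_2 = 0.052660 × 0.600 + 0.010 = 0.041596.
u_3 = 0.041596 × 0.600 + 0.010 = 0.034958.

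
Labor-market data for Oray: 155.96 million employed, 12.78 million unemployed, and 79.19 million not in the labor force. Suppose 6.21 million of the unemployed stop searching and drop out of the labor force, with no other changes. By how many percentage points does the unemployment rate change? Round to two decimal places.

Initially, labor force = 155.96 + 12.78 = 168.74 million, so u = 12.78/168.74 = 7.57%.
After the change, unemployed and labor force both fall by 6.21 → E = 155.96, U = 6.57, labor force = 162.53 million.
New unemployment rate = 6.57 / 162.53 = 4.04%.
Change = 4.04% − 7.57% = −3.53 percentage points.

The unemployment rate changes by −3.53 percentage points.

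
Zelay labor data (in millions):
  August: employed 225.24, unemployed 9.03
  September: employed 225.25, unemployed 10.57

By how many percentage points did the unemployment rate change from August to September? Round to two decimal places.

August: labor force = 225.24 + 9.03 = 234.27; u = 9.03/234.27 = 3.85%.
September: labor force = 225.25 + 10.57 = 235.82; u = 10.57/235.82 = 4.48%.
Change = 4.48% − 3.85% = +0.63 pp.

The unemployment rate changed by +0.63 percentage points.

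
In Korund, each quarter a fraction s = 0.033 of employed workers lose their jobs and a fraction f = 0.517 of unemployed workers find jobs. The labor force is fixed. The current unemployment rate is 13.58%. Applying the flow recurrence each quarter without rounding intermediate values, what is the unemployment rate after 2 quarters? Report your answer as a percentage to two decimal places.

Unemployment rate after two quarters ≈ 7.53%.

With a fixed labor force, u_{t+1} = u_t + s·(1−u_t) − f·u_t = u_t·(1−s−f) + s.
Here 1−s−f = 0.450 and s = 0.033.
u_1 = 0.135800 × 0.450 + 0.033 = 0.094110.
u_2 = 0.094110 × 0.450 + 0.033 = 0.075349.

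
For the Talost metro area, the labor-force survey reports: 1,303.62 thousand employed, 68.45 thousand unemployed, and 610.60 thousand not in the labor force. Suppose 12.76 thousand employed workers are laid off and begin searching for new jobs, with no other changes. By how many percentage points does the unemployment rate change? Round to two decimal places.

Initially, labor force = 1,303.62 + 68.45 = 1,372.07 thousand, so u = 68.45/1,372.07 = 4.99%.
After the change, employed falls and unemployed rises by 12.76; labor force unchanged → E = 1,290.86, U = 81.21, labor force = 1,372.07 thousand.
New unemployment rate = 81.21 / 1,372.07 = 5.92%.
Change = 5.92% − 4.99% = +0.93 percentage points.

The unemployment rate changes by +0.93 percentage points.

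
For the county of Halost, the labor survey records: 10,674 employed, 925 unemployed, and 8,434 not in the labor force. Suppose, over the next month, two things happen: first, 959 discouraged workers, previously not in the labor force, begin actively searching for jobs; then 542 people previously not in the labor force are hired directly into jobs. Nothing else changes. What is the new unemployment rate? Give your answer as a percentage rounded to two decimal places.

New unemployment rate ≈ 14.38%.

Initially, labor force = 10,674 + 925 = 11,599, so u = 925/11,599 = 7.97%.
After the first change, unemployed and labor force both rise by 959 → E = 10,674, U = 1,884, labor force = 12,558.
After the second change, employed and labor force both rise by 542; unemployed unchanged → E = 11,216, U = 1,884, labor force = 13,100.
New unemployment rate = 1,884 / 13,100 = 14.38%.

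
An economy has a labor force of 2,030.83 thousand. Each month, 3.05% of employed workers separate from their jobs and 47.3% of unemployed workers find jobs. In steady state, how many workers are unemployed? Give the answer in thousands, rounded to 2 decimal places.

Steady-state unemployment rate u* = s/(s+f) = 3.05/(3.05+47.3) = 0.060576.
Unemployed = u* × labor force = 0.060576 × 2,030.83 ≈ 123.02 thousand.

About 123.02 thousand are unemployed in steady state.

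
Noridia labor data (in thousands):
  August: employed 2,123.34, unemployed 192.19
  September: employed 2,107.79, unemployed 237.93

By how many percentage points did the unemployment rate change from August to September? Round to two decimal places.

The unemployment rate changed by +1.84 percentage points.

August: labor force = 2,123.34 + 192.19 = 2,315.53; u = 192.19/2,315.53 = 8.30%.
September: labor force = 2,107.79 + 237.93 = 2,345.72; u = 237.93/2,345.72 = 10.14%.
Change = 10.14% − 8.30% = +1.84 pp.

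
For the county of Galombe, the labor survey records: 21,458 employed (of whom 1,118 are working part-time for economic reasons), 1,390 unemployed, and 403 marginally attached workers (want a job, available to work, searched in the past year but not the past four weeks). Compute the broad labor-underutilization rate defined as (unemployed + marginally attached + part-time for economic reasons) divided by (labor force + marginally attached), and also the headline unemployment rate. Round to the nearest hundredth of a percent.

Broad underutilization rate ≈ 12.52%; headline unemployment rate ≈ 6.08%.

Labor force = 21,458 + 1,390 = 22,848.
Numerator = 1,390 + 403 + 1,118 = 2,911.
Denominator = 22,848 + 403 = 23,251.
Broad rate = 2,911 / 23,251 = 12.52%.
Headline unemployment rate = 1,390 / 22,848 = 6.08%.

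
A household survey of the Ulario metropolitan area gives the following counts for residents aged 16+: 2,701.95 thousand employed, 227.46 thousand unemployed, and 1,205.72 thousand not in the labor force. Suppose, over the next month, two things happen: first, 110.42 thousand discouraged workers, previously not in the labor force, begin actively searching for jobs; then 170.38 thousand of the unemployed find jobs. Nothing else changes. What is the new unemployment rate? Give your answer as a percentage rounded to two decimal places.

New unemployment rate ≈ 5.51%.

Initially, labor force = 2,701.95 + 227.46 = 2,929.41 thousand, so u = 227.46/2,929.41 = 7.76%.
After the first change, unemployed and labor force both rise by 110.42 → E = 2,701.95, U = 337.88, labor force = 3,039.83 thousand.
After the second change, unemployed falls and employed rises by 170.38; labor force unchanged → E = 2,872.33, U = 167.50, labor force = 3,039.83 thousand.
New unemployment rate = 167.50 / 3,039.83 = 5.51%.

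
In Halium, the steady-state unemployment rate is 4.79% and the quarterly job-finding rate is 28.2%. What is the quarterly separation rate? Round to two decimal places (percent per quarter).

Separation rate ≈ 1.42% per quarter.

From u* = s/(s+f): s = u·f/(1−u).
s = 0.0479 × 28.2 / (1 − 0.0479) = 1.3508 / 0.9521 ≈ 1.42% per quarter.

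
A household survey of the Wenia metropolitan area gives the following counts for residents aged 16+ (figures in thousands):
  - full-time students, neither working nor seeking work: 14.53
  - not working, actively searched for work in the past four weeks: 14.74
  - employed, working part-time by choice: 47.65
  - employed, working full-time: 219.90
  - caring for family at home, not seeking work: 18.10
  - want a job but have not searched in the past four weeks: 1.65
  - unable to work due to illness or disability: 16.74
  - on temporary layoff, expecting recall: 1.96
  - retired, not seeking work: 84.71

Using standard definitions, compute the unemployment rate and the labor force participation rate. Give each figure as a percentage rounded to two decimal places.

Employed = 47.65 + 219.90 = 267.55 thousand.
Unemployed = 14.74 + 1.96 = 16.70 thousand (jobless and actively searching, or on temporary layoff).
Labor force = 267.55 + 16.70 = 284.25 thousand.
Not in labor force = 14.53 + 18.10 + 1.65 + 16.74 + 84.71 = 135.73 thousand (those not working and not actively searching are outside the labor force — including those who want a job but have given up searching).
Civilian working-age population = 284.25 + 135.73 = 419.98 thousand.
Unemployment rate = 16.70 / 284.25 = 5.88%.
Labor force participation rate = 284.25 / 419.98 = 67.68%.

Unemployment rate ≈ 5.88%; labor force participation rate ≈ 67.68%.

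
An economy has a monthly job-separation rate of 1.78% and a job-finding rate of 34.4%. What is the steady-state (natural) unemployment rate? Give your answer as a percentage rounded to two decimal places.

Steady-state unemployment rate ≈ 4.92%.

At steady state the flows balance: s·E = f·U, so U/(E+U) = s/(s+f).
u* = 1.78 / (1.78 + 34.4) = 1.78 / 36.18 = 4.92%.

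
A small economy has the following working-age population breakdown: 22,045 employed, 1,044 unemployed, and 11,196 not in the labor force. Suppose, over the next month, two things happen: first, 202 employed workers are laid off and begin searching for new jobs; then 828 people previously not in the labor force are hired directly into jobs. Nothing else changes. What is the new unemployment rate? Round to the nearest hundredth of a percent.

New unemployment rate ≈ 5.21%.

Initially, labor force = 22,045 + 1,044 = 23,089, so u = 1,044/23,089 = 4.52%.
After the first change, employed falls and unemployed rises by 202; labor force unchanged → E = 21,843, U = 1,246, labor force = 23,089.
After the second change, employed and labor force both rise by 828; unemployed unchanged → E = 22,671, U = 1,246, labor force = 23,917.
New unemployment rate = 1,246 / 23,917 = 5.21%.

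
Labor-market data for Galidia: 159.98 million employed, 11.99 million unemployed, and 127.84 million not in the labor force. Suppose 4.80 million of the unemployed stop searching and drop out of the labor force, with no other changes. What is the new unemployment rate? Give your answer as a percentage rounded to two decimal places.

New unemployment rate ≈ 4.30%.

Initially, labor force = 159.98 + 11.99 = 171.97 million, so u = 11.99/171.97 = 6.97%.
After the change, unemployed and labor force both fall by 4.80 → E = 159.98, U = 7.19, labor force = 167.17 million.
New unemployment rate = 7.19 / 167.17 = 4.30%.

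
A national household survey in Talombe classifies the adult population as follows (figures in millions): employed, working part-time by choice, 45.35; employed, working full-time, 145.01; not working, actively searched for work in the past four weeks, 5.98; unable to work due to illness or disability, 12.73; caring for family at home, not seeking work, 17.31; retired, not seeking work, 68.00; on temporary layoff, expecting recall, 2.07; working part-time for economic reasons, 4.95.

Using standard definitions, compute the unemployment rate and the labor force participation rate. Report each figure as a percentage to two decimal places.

Unemployment rate ≈ 3.96%; labor force participation rate ≈ 67.47%.

Employed = 45.35 + 145.01 + 4.95 = 195.31 million (anyone who worked, including part-time for economic reasons, counts as employed).
Unemployed = 5.98 + 2.07 = 8.05 million (jobless and actively searching, or on temporary layoff).
Labor force = 195.31 + 8.05 = 203.36 million.
Not in labor force = 12.73 + 17.31 + 68.00 = 98.04 million (those not working and not actively searching are outside the labor force).
Civilian working-age population = 203.36 + 98.04 = 301.40 million.
Unemployment rate = 8.05 / 203.36 = 3.96%.
Labor force participation rate = 203.36 / 301.40 = 67.47%.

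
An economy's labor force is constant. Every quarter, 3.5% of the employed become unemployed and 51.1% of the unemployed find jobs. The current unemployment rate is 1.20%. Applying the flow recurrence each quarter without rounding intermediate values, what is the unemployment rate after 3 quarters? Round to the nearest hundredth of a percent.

With a fixed labor force, u_{t+1} = u_t + s·(1−u_t) − f·u_t = u_t·(1−s−f) + s.
Here 1−s−f = 0.454 and s = 0.035.
u_1 = 0.012000 × 0.454 + 0.035 = 0.040448.
u_2 = 0.040448 × 0.454 + 0.035 = 0.053363.
u_3 = 0.053363 × 0.454 + 0.035 = 0.059227.

Unemployment rate after three quarters ≈ 5.92%.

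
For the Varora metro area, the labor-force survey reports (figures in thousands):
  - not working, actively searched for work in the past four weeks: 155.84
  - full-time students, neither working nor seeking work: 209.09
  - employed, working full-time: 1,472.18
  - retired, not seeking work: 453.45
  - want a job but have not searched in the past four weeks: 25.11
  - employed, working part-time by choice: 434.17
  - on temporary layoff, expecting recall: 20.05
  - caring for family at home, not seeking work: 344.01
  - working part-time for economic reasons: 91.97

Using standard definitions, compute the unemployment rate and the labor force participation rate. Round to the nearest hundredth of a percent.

Unemployment rate ≈ 8.09%; labor force participation rate ≈ 67.82%.

Employed = 1,472.18 + 434.17 + 91.97 = 1,998.32 thousand (anyone who worked, including part-time for economic reasons, counts as employed).
Unemployed = 155.84 + 20.05 = 175.89 thousand (jobless and actively searching, or on temporary layoff).
Labor force = 1,998.32 + 175.89 = 2,174.21 thousand.
Not in labor force = 209.09 + 453.45 + 25.11 + 344.01 = 1,031.66 thousand (those not working and not actively searching are outside the labor force — including those who want a job but have given up searching).
Civilian working-age population = 2,174.21 + 1,031.66 = 3,205.87 thousand.
Unemployment rate = 175.89 / 2,174.21 = 8.09%.
Labor force participation rate = 2,174.21 / 3,205.87 = 67.82%.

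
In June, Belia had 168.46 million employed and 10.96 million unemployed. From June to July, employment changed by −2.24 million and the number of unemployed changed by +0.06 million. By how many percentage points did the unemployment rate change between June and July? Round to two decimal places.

The unemployment rate changed by +0.11 percentage points.

June: labor force = 168.46 + 10.96 = 179.42; u = 10.96/179.42 = 6.11%.
July: labor force = 166.22 + 11.02 = 177.24; u = 11.02/177.24 = 6.22%.
Change = 6.22% − 6.11% = +0.11 pp.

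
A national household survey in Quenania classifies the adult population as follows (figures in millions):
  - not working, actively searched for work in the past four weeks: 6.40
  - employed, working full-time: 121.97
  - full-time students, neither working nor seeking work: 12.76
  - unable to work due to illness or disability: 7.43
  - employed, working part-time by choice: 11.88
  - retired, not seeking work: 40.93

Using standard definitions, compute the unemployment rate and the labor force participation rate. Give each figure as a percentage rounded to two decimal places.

Unemployment rate ≈ 4.56%; labor force participation rate ≈ 69.65%.

Employed = 121.97 + 11.88 = 133.85 million.
Unemployed = 6.40 million.
Labor force = 133.85 + 6.40 = 140.25 million.
Not in labor force = 12.76 + 7.43 + 40.93 = 61.12 million (those not working and not actively searching are outside the labor force).
Civilian working-age population = 140.25 + 61.12 = 201.37 million.
Unemployment rate = 6.40 / 140.25 = 4.56%.
Labor force participation rate = 140.25 / 201.37 = 69.65%.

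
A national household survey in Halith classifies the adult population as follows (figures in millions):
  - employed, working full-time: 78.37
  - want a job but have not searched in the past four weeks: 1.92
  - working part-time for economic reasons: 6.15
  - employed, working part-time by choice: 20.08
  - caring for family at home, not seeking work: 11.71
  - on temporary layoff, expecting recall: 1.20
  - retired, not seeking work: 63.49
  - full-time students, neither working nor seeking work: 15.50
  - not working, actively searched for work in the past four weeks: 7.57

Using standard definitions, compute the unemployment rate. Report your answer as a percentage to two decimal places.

Unemployment rate ≈ 7.74%.

Employed = 78.37 + 6.15 + 20.08 = 104.60 million (anyone who worked, including part-time for economic reasons, counts as employed).
Unemployed = 1.20 + 7.57 = 8.77 million (jobless and actively searching, or on temporary layoff).
Labor force = 104.60 + 8.77 = 113.37 million.
Unemployment rate = 8.77 / 113.37 = 7.74%.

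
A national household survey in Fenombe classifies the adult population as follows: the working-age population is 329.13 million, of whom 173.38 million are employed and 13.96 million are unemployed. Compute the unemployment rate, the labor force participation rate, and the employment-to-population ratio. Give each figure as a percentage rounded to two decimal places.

Unemployment rate ≈ 7.45%; labor force participation rate ≈ 56.92%; employment-population ratio ≈ 52.68%.

Labor force = employed + unemployed = 173.38 + 13.96 = 187.34 million.
Unemployment rate = 13.96 / 187.34 = 7.45%.
Labor force participation rate = 187.34 / 329.13 = 56.92%.
Employment-population ratio = 173.38 / 329.13 = 52.68%.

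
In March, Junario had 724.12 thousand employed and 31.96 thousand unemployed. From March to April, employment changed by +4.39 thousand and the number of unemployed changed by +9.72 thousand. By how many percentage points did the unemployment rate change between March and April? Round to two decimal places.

The unemployment rate changed by +1.18 percentage points.

March: labor force = 724.12 + 31.96 = 756.08; u = 31.96/756.08 = 4.23%.
April: labor force = 728.51 + 41.68 = 770.19; u = 41.68/770.19 = 5.41%.
Change = 5.41% − 4.23% = +1.18 pp.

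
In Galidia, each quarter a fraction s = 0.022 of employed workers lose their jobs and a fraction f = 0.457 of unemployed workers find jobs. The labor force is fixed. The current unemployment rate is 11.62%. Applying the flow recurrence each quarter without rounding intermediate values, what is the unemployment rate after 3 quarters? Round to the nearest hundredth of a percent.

Unemployment rate after three quarters ≈ 5.59%.

With a fixed labor force, u_{t+1} = u_t + s·(1−u_t) − f·u_t = u_t·(1−s−f) + s.
Here 1−s−f = 0.521 and s = 0.022.
u_1 = 0.116200 × 0.521 + 0.022 = 0.082540.
u_2 = 0.082540 × 0.521 + 0.022 = 0.065003.
u_3 = 0.065003 × 0.521 + 0.022 = 0.055867.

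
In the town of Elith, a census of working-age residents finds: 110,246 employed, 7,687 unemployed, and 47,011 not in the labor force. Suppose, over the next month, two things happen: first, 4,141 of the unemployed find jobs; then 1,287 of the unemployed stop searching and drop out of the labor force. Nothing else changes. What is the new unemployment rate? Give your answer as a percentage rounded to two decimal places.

New unemployment rate ≈ 1.94%.

Initially, labor force = 110,246 + 7,687 = 117,933, so u = 7,687/117,933 = 6.52%.
After the first change, unemployed falls and employed rises by 4,141; labor force unchanged → E = 114,387, U = 3,546, labor force = 117,933.
After the second change, unemployed and labor force both fall by 1,287 → E = 114,387, U = 2,259, labor force = 116,646.
New unemployment rate = 2,259 / 116,646 = 1.94%.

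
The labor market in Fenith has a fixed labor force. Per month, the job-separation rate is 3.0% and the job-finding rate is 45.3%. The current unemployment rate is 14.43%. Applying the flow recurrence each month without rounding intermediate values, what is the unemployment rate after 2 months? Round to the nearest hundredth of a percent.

With a fixed labor force, u_{t+1} = u_t + s·(1−u_t) − f·u_t = u_t·(1−s−f) + s.
Here 1−s−f = 0.517 and s = 0.030.
u_1 = 0.144300 × 0.517 + 0.030 = 0.104603.
u_2 = 0.104603 × 0.517 + 0.030 = 0.084080.

Unemployment rate after two months ≈ 8.41%.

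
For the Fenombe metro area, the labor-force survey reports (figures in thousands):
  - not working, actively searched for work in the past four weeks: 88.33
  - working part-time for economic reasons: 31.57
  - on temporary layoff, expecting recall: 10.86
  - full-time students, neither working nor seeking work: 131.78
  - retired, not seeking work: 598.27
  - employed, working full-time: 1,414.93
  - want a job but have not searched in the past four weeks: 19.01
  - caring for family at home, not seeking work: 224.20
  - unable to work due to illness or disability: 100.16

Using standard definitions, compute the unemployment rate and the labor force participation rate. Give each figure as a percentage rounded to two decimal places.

Employed = 31.57 + 1,414.93 = 1,446.50 thousand (anyone who worked, including part-time for economic reasons, counts as employed).
Unemployed = 88.33 + 10.86 = 99.19 thousand (jobless and actively searching, or on temporary layoff).
Labor force = 1,446.50 + 99.19 = 1,545.69 thousand.
Not in labor force = 131.78 + 598.27 + 19.01 + 224.20 + 100.16 = 1,073.42 thousand (those not working and not actively searching are outside the labor force — including those who want a job but have given up searching).
Civilian working-age population = 1,545.69 + 1,073.42 = 2,619.11 thousand.
Unemployment rate = 99.19 / 1,545.69 = 6.42%.
Labor force participation rate = 1,545.69 / 2,619.11 = 59.02%.

Unemployment rate ≈ 6.42%; labor force participation rate ≈ 59.02%.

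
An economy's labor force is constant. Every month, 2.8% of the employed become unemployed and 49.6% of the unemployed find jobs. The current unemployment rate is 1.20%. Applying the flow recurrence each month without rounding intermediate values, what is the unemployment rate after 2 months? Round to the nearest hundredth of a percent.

With a fixed labor force, u_{t+1} = u_t + s·(1−u_t) − f·u_t = u_t·(1−s−f) + s.
Here 1−s−f = 0.476 and s = 0.028.
u_1 = 0.012000 × 0.476 + 0.028 = 0.033712.
u_2 = 0.033712 × 0.476 + 0.028 = 0.044047.

Unemployment rate after two months ≈ 4.40%.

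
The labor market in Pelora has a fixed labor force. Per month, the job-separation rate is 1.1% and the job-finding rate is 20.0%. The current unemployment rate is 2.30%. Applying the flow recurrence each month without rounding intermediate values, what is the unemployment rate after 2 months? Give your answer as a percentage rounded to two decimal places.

Unemployment rate after two months ≈ 3.40%.

With a fixed labor force, u_{t+1} = u_t + s·(1−u_t) − f·u_t = u_t·(1−s−f) + s.
Here 1−s−f = 0.789 and s = 0.011.
u_1 = 0.023000 × 0.789 + 0.011 = 0.029147.
u_2 = 0.029147 × 0.789 + 0.011 = 0.033997.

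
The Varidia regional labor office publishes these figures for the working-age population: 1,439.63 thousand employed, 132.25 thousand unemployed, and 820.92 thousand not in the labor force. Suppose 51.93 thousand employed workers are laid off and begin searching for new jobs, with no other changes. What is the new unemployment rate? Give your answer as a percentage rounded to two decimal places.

New unemployment rate ≈ 11.72%.

Initially, labor force = 1,439.63 + 132.25 = 1,571.88 thousand, so u = 132.25/1,571.88 = 8.41%.
After the change, employed falls and unemployed rises by 51.93; labor force unchanged → E = 1,387.70, U = 184.18, labor force = 1,571.88 thousand.
New unemployment rate = 184.18 / 1,571.88 = 11.72%.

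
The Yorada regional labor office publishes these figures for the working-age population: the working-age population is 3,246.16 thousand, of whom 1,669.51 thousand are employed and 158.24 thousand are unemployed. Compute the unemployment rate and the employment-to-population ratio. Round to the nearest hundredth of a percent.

Unemployment rate ≈ 8.66%; employment-population ratio ≈ 51.43%.

Labor force = employed + unemployed = 1,669.51 + 158.24 = 1,827.75 thousand.
Unemployment rate = 158.24 / 1,827.75 = 8.66%.
Employment-population ratio = 1,669.51 / 3,246.16 = 51.43%.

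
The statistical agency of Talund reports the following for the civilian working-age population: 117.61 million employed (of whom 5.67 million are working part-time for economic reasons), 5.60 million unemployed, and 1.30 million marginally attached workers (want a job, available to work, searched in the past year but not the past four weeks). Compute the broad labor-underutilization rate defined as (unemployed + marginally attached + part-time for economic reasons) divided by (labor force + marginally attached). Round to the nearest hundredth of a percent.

Broad underutilization rate ≈ 10.10%.

Labor force = 117.61 + 5.60 = 123.21 million.
Numerator = 5.60 + 1.30 + 5.67 = 12.57 million.
Denominator = 123.21 + 1.30 = 124.51 million.
Broad rate = 12.57 / 124.51 = 10.10%.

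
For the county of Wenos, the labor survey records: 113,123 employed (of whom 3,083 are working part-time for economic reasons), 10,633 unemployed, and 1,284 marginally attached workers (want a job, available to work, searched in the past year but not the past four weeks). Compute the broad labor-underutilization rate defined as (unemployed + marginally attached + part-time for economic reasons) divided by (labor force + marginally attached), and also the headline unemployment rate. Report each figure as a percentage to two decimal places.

Labor force = 113,123 + 10,633 = 123,756.
Numerator = 10,633 + 1,284 + 3,083 = 15,000.
Denominator = 123,756 + 1,284 = 125,040.
Broad rate = 15,000 / 125,040 = 12.00%.
Headline unemployment rate = 10,633 / 123,756 = 8.59%.

Broad underutilization rate ≈ 12.00%; headline unemployment rate ≈ 8.59%.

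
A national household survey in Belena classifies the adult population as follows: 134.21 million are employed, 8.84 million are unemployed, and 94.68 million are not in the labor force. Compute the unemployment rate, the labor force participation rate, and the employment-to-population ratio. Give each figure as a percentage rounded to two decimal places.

Unemployment rate ≈ 6.18%; labor force participation rate ≈ 60.17%; employment-population ratio ≈ 56.45%.

Labor force = employed + unemployed = 134.21 + 8.84 = 143.05 million.
Working-age population = 143.05 + 94.68 = 237.73 million.
Unemployment rate = 8.84 / 143.05 = 6.18%.
Labor force participation rate = 143.05 / 237.73 = 60.17%.
Employment-population ratio = 134.21 / 237.73 = 56.45%.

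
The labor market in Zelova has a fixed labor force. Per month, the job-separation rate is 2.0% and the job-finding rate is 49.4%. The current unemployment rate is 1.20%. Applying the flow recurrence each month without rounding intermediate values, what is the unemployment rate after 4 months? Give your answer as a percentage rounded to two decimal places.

With a fixed labor force, u_{t+1} = u_t + s·(1−u_t) − f·u_t = u_t·(1−s−f) + s.
Here 1−s−f = 0.486 and s = 0.020.
u_1 = 0.012000 × 0.486 + 0.020 = 0.025832.
u_2 = 0.025832 × 0.486 + 0.020 = 0.032554.
u_3 = 0.032554 × 0.486 + 0.020 = 0.035821.
u_4 = 0.035821 × 0.486 + 0.020 = 0.037409.

Unemployment rate after four months ≈ 3.74%.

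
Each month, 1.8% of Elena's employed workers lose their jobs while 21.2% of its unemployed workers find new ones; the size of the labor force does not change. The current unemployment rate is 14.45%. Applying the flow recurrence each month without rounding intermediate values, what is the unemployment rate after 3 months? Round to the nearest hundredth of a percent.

Unemployment rate after three months ≈ 10.85%.

With a fixed labor force, u_{t+1} = u_t + s·(1−u_t) − f·u_t = u_t·(1−s−f) + s.
Here 1−s−f = 0.770 and s = 0.018.
u_1 = 0.144500 × 0.770 + 0.018 = 0.129265.
u_2 = 0.129265 × 0.770 + 0.018 = 0.117534.
u_3 = 0.117534 × 0.770 + 0.018 = 0.108501.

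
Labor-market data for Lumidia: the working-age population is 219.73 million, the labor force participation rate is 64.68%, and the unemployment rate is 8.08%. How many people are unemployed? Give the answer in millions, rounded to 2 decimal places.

Labor force = 0.6468 × 219.73 = 142.12 million.
Unemployed = 0.0808 × 142.12 ≈ 11.48 million.

About 11.48 million are unemployed.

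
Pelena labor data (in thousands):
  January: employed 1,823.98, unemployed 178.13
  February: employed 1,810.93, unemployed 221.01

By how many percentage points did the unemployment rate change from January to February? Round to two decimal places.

The unemployment rate changed by +1.98 percentage points.

January: labor force = 1,823.98 + 178.13 = 2,002.11; u = 178.13/2,002.11 = 8.90%.
February: labor force = 1,810.93 + 221.01 = 2,031.94; u = 221.01/2,031.94 = 10.88%.
Change = 10.88% − 8.90% = +1.98 pp.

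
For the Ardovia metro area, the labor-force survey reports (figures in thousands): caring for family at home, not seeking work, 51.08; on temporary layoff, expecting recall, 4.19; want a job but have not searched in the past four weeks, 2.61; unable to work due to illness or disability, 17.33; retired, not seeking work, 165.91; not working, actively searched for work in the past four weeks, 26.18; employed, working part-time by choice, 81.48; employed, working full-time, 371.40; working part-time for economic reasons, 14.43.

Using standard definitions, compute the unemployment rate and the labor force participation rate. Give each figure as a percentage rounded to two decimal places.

Employed = 81.48 + 371.40 + 14.43 = 467.31 thousand (anyone who worked, including part-time for economic reasons, counts as employed).
Unemployed = 4.19 + 26.18 = 30.37 thousand (jobless and actively searching, or on temporary layoff).
Labor force = 467.31 + 30.37 = 497.68 thousand.
Not in labor force = 51.08 + 2.61 + 17.33 + 165.91 = 236.93 thousand (those not working and not actively searching are outside the labor force — including those who want a job but have given up searching).
Civilian working-age population = 497.68 + 236.93 = 734.61 thousand.
Unemployment rate = 30.37 / 497.68 = 6.10%.
Labor force participation rate = 497.68 / 734.61 = 67.75%.

Unemployment rate ≈ 6.10%; labor force participation rate ≈ 67.75%.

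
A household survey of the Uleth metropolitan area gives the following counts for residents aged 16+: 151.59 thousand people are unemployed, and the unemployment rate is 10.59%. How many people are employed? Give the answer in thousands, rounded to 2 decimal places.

Labor force = U / u = 151.59 / 0.1059 ≈ 1,431.44 thousand.
Employed = labor force − unemployed = 1,431.44 − 151.59 = 1,279.85 thousand.

About 1,279.85 thousand are employed.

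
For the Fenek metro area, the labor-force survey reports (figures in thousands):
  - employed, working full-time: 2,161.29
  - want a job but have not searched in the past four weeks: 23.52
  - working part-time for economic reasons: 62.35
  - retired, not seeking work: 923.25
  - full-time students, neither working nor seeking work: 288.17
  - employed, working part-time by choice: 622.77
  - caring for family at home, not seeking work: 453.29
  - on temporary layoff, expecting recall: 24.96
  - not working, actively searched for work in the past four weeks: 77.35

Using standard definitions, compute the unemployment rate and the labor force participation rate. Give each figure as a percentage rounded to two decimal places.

Unemployment rate ≈ 3.47%; labor force participation rate ≈ 63.59%.

Employed = 2,161.29 + 62.35 + 622.77 = 2,846.41 thousand (anyone who worked, including part-time for economic reasons, counts as employed).
Unemployed = 24.96 + 77.35 = 102.31 thousand (jobless and actively searching, or on temporary layoff).
Labor force = 2,846.41 + 102.31 = 2,948.72 thousand.
Not in labor force = 23.52 + 923.25 + 288.17 + 453.29 = 1,688.23 thousand (those not working and not actively searching are outside the labor force — including those who want a job but have given up searching).
Civilian working-age population = 2,948.72 + 1,688.23 = 4,636.95 thousand.
Unemployment rate = 102.31 / 2,948.72 = 3.47%.
Labor force participation rate = 2,948.72 / 4,636.95 = 63.59%.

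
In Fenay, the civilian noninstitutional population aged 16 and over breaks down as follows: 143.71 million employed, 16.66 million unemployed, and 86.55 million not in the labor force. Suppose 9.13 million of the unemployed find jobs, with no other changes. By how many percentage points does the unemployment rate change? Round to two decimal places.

The unemployment rate changes by −5.69 percentage points.

Initially, labor force = 143.71 + 16.66 = 160.37 million, so u = 16.66/160.37 = 10.39%.
After the change, unemployed falls and employed rises by 9.13; labor force unchanged → E = 152.84, U = 7.53, labor force = 160.37 million.
New unemployment rate = 7.53 / 160.37 = 4.70%.
Change = 4.70% − 10.39% = −5.69 percentage points.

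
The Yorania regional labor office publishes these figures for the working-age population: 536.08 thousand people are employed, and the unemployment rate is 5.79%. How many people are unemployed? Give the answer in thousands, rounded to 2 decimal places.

About 32.95 thousand are unemployed.

Let U be the number unemployed. The labor force is E + U, and U/(E+U) = 0.0579.
So U = 0.0579 × 536.08 / (1 − 0.0579) = 31.0390 / 0.9421 ≈ 32.95 thousand.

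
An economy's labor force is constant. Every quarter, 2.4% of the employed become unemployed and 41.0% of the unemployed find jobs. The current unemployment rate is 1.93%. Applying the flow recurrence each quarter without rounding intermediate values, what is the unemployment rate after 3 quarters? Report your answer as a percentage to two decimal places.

With a fixed labor force, u_{t+1} = u_t + s·(1−u_t) − f·u_t = u_t·(1−s−f) + s.
Here 1−s−f = 0.566 and s = 0.024.
u_1 = 0.019300 × 0.566 + 0.024 = 0.034924.
u_2 = 0.034924 × 0.566 + 0.024 = 0.043767.
u_3 = 0.043767 × 0.566 + 0.024 = 0.048772.

Unemployment rate after three quarters ≈ 4.88%.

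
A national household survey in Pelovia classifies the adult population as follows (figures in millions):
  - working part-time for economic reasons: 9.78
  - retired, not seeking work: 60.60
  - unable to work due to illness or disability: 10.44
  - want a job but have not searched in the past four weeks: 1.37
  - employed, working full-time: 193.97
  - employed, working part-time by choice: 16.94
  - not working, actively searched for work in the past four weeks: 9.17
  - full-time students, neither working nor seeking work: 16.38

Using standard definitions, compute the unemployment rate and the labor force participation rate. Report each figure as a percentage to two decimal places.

Employed = 9.78 + 193.97 + 16.94 = 220.69 million (anyone who worked, including part-time for economic reasons, counts as employed).
Unemployed = 9.17 million.
Labor force = 220.69 + 9.17 = 229.86 million.
Not in labor force = 60.60 + 10.44 + 1.37 + 16.38 = 88.79 million (those not working and not actively searching are outside the labor force — including those who want a job but have given up searching).
Civilian working-age population = 229.86 + 88.79 = 318.65 million.
Unemployment rate = 9.17 / 229.86 = 3.99%.
Labor force participation rate = 229.86 / 318.65 = 72.14%.

Unemployment rate ≈ 3.99%; labor force participation rate ≈ 72.14%.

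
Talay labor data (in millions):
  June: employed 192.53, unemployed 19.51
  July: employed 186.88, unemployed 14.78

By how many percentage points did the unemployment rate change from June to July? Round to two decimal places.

The unemployment rate changed by −1.87 percentage points.

June: labor force = 192.53 + 19.51 = 212.04; u = 19.51/212.04 = 9.20%.
July: labor force = 186.88 + 14.78 = 201.66; u = 14.78/201.66 = 7.33%.
Change = 7.33% − 9.20% = −1.87 pp.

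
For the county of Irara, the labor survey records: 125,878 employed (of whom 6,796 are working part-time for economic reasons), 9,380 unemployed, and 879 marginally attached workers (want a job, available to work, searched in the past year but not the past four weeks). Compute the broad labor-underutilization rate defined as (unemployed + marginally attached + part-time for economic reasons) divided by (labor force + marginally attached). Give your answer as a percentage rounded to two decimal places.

Labor force = 125,878 + 9,380 = 135,258.
Numerator = 9,380 + 879 + 6,796 = 17,055.
Denominator = 135,258 + 879 = 136,137.
Broad rate = 17,055 / 136,137 = 12.53%.

Broad underutilization rate ≈ 12.53%.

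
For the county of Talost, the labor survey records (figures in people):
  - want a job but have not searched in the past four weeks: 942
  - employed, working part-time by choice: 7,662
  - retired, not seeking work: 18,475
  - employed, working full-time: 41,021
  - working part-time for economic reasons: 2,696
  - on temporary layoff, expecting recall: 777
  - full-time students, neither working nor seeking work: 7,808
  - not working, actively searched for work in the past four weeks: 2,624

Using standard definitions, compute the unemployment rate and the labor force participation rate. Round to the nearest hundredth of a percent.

Employed = 7,662 + 41,021 + 2,696 = 51,379 (anyone who worked, including part-time for economic reasons, counts as employed).
Unemployed = 777 + 2,624 = 3,401 (jobless and actively searching, or on temporary layoff).
Labor force = 51,379 + 3,401 = 54,780.
Not in labor force = 942 + 18,475 + 7,808 = 27,225 (those not working and not actively searching are outside the labor force — including those who want a job but have given up searching).
Civilian working-age population = 54,780 + 27,225 = 82,005.
Unemployment rate = 3,401 / 54,780 = 6.21%.
Labor force participation rate = 54,780 / 82,005 = 66.80%.

Unemployment rate ≈ 6.21%; labor force participation rate ≈ 66.80%.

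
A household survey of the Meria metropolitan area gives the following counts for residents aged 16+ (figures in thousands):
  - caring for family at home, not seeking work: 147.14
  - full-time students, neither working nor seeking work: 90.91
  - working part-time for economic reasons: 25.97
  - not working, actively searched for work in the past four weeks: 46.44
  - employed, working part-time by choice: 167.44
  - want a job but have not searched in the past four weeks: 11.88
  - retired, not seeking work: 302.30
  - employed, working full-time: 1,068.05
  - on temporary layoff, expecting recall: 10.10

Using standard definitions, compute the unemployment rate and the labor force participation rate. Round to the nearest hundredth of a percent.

Employed = 25.97 + 167.44 + 1,068.05 = 1,261.46 thousand (anyone who worked, including part-time for economic reasons, counts as employed).
Unemployed = 46.44 + 10.10 = 56.54 thousand (jobless and actively searching, or on temporary layoff).
Labor force = 1,261.46 + 56.54 = 1,318.00 thousand.
Not in labor force = 147.14 + 90.91 + 11.88 + 302.30 = 552.23 thousand (those not working and not actively searching are outside the labor force — including those who want a job but have given up searching).
Civilian working-age population = 1,318.00 + 552.23 = 1,870.23 thousand.
Unemployment rate = 56.54 / 1,318.00 = 4.29%.
Labor force participation rate = 1,318.00 / 1,870.23 = 70.47%.

Unemployment rate ≈ 4.29%; labor force participation rate ≈ 70.47%.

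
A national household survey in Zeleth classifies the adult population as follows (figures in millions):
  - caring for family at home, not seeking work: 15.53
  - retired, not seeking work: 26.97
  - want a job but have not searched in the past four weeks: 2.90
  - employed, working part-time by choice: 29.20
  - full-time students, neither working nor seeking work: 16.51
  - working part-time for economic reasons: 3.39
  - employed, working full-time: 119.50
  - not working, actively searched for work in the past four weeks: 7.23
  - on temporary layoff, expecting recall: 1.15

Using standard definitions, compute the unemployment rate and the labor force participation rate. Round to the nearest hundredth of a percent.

Employed = 29.20 + 3.39 + 119.50 = 152.09 million (anyone who worked, including part-time for economic reasons, counts as employed).
Unemployed = 7.23 + 1.15 = 8.38 million (jobless and actively searching, or on temporary layoff).
Labor force = 152.09 + 8.38 = 160.47 million.
Not in labor force = 15.53 + 26.97 + 2.90 + 16.51 = 61.91 million (those not working and not actively searching are outside the labor force — including those who want a job but have given up searching).
Civilian working-age population = 160.47 + 61.91 = 222.38 million.
Unemployment rate = 8.38 / 160.47 = 5.22%.
Labor force participation rate = 160.47 / 222.38 = 72.16%.

Unemployment rate ≈ 5.22%; labor force participation rate ≈ 72.16%.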